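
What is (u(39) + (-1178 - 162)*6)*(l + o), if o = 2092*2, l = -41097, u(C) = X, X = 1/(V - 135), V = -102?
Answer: 70337020153/237 ≈ 2.9678e+8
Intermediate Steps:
X = -1/237 (X = 1/(-102 - 135) = 1/(-237) = -1/237 ≈ -0.0042194)
u(C) = -1/237
o = 4184
(u(39) + (-1178 - 162)*6)*(l + o) = (-1/237 + (-1178 - 162)*6)*(-41097 + 4184) = (-1/237 - 1340*6)*(-36913) = (-1/237 - 8040)*(-36913) = -1905481/237*(-36913) = 70337020153/237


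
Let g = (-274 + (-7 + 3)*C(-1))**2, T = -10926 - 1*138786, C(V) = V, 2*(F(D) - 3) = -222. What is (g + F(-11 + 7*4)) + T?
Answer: -76920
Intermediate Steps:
F(D) = -108 (F(D) = 3 + (1/2)*(-222) = 3 - 111 = -108)
T = -149712 (T = -10926 - 138786 = -149712)
g = 72900 (g = (-274 + (-7 + 3)*(-1))**2 = (-274 - 4*(-1))**2 = (-274 + 4)**2 = (-270)**2 = 72900)
(g + F(-11 + 7*4)) + T = (72900 - 108) - 149712 = 72792 - 149712 = -76920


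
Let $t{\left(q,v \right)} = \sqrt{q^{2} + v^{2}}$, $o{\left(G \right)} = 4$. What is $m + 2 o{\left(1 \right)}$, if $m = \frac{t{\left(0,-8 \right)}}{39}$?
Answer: $\frac{320}{39} \approx 8.2051$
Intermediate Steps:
$m = \frac{8}{39}$ ($m = \frac{\sqrt{0^{2} + \left(-8\right)^{2}}}{39} = \sqrt{0 + 64} \cdot \frac{1}{39} = \sqrt{64} \cdot \frac{1}{39} = 8 \cdot \frac{1}{39} = \frac{8}{39} \approx 0.20513$)
$m + 2 o{\left(1 \right)} = \frac{8}{39} + 2 \cdot 4 = \frac{8}{39} + 8 = \frac{320}{39}$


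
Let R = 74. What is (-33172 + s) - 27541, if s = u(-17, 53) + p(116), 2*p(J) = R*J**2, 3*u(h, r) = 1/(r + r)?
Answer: 139016563/318 ≈ 4.3716e+5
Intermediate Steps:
u(h, r) = 1/(6*r) (u(h, r) = 1/(3*(r + r)) = 1/(3*((2*r))) = (1/(2*r))/3 = 1/(6*r))
p(J) = 37*J**2 (p(J) = (74*J**2)/2 = 37*J**2)
s = 158323297/318 (s = (1/6)/53 + 37*116**2 = (1/6)*(1/53) + 37*13456 = 1/318 + 497872 = 158323297/318 ≈ 4.9787e+5)
(-33172 + s) - 27541 = (-33172 + 158323297/318) - 27541 = 147774601/318 - 27541 = 139016563/318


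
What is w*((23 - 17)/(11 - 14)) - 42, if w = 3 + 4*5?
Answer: -88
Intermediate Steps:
w = 23 (w = 3 + 20 = 23)
w*((23 - 17)/(11 - 14)) - 42 = 23*((23 - 17)/(11 - 14)) - 42 = 23*(6/(-3)) - 42 = 23*(6*(-⅓)) - 42 = 23*(-2) - 42 = -46 - 42 = -88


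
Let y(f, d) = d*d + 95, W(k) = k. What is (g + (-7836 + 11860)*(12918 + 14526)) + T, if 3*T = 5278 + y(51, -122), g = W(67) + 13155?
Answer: 331363891/3 ≈ 1.1045e+8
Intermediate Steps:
y(f, d) = 95 + d² (y(f, d) = d² + 95 = 95 + d²)
g = 13222 (g = 67 + 13155 = 13222)
T = 20257/3 (T = (5278 + (95 + (-122)²))/3 = (5278 + (95 + 14884))/3 = (5278 + 14979)/3 = (⅓)*20257 = 20257/3 ≈ 6752.3)
(g + (-7836 + 11860)*(12918 + 14526)) + T = (13222 + (-7836 + 11860)*(12918 + 14526)) + 20257/3 = (13222 + 4024*27444) + 20257/3 = (13222 + 110434656) + 20257/3 = 110447878 + 20257/3 = 331363891/3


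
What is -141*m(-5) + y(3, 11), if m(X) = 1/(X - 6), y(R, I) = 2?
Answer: 163/11 ≈ 14.818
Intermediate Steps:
m(X) = 1/(-6 + X)
-141*m(-5) + y(3, 11) = -141/(-6 - 5) + 2 = -141/(-11) + 2 = -141*(-1/11) + 2 = 141/11 + 2 = 163/11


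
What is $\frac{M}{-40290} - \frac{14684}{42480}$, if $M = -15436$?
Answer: $\frac{31423}{838980} \approx 0.037454$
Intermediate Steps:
$\frac{M}{-40290} - \frac{14684}{42480} = - \frac{15436}{-40290} - \frac{14684}{42480} = \left(-15436\right) \left(- \frac{1}{40290}\right) - \frac{3671}{10620} = \frac{454}{1185} - \frac{3671}{10620} = \frac{31423}{838980}$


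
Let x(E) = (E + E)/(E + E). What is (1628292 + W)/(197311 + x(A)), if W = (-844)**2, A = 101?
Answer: 585157/49328 ≈ 11.863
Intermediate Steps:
x(E) = 1 (x(E) = (2*E)/((2*E)) = (2*E)*(1/(2*E)) = 1)
W = 712336
(1628292 + W)/(197311 + x(A)) = (1628292 + 712336)/(197311 + 1) = 2340628/197312 = 2340628*(1/197312) = 585157/49328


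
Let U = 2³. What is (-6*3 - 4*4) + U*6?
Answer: 14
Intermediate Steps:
U = 8
(-6*3 - 4*4) + U*6 = (-6*3 - 4*4) + 8*6 = (-18 - 16) + 48 = -34 + 48 = 14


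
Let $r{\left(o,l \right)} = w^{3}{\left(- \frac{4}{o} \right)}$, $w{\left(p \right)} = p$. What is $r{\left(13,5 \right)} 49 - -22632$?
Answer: $\frac{49719368}{2197} \approx 22631.0$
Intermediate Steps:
$r{\left(o,l \right)} = - \frac{64}{o^{3}}$ ($r{\left(o,l \right)} = \left(- \frac{4}{o}\right)^{3} = - \frac{64}{o^{3}}$)
$r{\left(13,5 \right)} 49 - -22632 = - \frac{64}{2197} \cdot 49 - -22632 = \left(-64\right) \frac{1}{2197} \cdot 49 + 22632 = \left(- \frac{64}{2197}\right) 49 + 22632 = - \frac{3136}{2197} + 22632 = \frac{49719368}{2197}$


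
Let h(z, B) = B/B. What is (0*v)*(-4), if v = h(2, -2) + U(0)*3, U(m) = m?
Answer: 0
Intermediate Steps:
h(z, B) = 1
v = 1 (v = 1 + 0*3 = 1 + 0 = 1)
(0*v)*(-4) = (0*1)*(-4) = 0*(-4) = 0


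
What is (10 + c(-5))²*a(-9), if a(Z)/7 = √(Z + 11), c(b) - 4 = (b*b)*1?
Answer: 10647*√2 ≈ 15057.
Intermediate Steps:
c(b) = 4 + b² (c(b) = 4 + (b*b)*1 = 4 + b²*1 = 4 + b²)
a(Z) = 7*√(11 + Z) (a(Z) = 7*√(Z + 11) = 7*√(11 + Z))
(10 + c(-5))²*a(-9) = (10 + (4 + (-5)²))²*(7*√(11 - 9)) = (10 + (4 + 25))²*(7*√2) = (10 + 29)²*(7*√2) = 39²*(7*√2) = 1521*(7*√2) = 10647*√2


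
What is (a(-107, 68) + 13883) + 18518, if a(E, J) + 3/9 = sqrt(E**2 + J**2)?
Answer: 97202/3 + sqrt(16073) ≈ 32527.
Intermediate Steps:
a(E, J) = -1/3 + sqrt(E**2 + J**2)
(a(-107, 68) + 13883) + 18518 = ((-1/3 + sqrt((-107)**2 + 68**2)) + 13883) + 18518 = ((-1/3 + sqrt(11449 + 4624)) + 13883) + 18518 = ((-1/3 + sqrt(16073)) + 13883) + 18518 = (41648/3 + sqrt(16073)) + 18518 = 97202/3 + sqrt(16073)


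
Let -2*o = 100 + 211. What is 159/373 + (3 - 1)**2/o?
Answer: 46465/116003 ≈ 0.40055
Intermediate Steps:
o = -311/2 (o = -(100 + 211)/2 = -1/2*311 = -311/2 ≈ -155.50)
159/373 + (3 - 1)**2/o = 159/373 + (3 - 1)**2/(-311/2) = 159*(1/373) + 2**2*(-2/311) = 159/373 + 4*(-2/311) = 159/373 - 8/311 = 46465/116003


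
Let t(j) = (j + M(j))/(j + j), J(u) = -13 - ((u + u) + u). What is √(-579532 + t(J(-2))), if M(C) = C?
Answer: I*√579531 ≈ 761.27*I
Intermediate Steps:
J(u) = -13 - 3*u (J(u) = -13 - (2*u + u) = -13 - 3*u)
t(j) = 1 (t(j) = (j + j)/(j + j) = (2*j)/((2*j)) = (2*j)*(1/(2*j)) = 1)
√(-579532 + t(J(-2))) = √(-579532 + 1) = √(-579531) = I*√579531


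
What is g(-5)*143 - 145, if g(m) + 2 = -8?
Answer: -1575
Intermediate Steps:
g(m) = -10 (g(m) = -2 - 8 = -10)
g(-5)*143 - 145 = -10*143 - 145 = -1430 - 145 = -1575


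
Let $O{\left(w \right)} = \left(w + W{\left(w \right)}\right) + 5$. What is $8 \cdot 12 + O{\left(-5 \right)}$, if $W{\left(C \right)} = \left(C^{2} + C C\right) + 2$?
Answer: $148$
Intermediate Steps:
$W{\left(C \right)} = 2 + 2 C^{2}$ ($W{\left(C \right)} = \left(C^{2} + C^{2}\right) + 2 = 2 C^{2} + 2 = 2 + 2 C^{2}$)
$O{\left(w \right)} = 7 + w + 2 w^{2}$ ($O{\left(w \right)} = \left(w + \left(2 + 2 w^{2}\right)\right) + 5 = \left(2 + w + 2 w^{2}\right) + 5 = 7 + w + 2 w^{2}$)
$8 \cdot 12 + O{\left(-5 \right)} = 8 \cdot 12 + \left(7 - 5 + 2 \left(-5\right)^{2}\right) = 96 + \left(7 - 5 + 2 \cdot 25\right) = 96 + \left(7 - 5 + 50\right) = 96 + 52 = 148$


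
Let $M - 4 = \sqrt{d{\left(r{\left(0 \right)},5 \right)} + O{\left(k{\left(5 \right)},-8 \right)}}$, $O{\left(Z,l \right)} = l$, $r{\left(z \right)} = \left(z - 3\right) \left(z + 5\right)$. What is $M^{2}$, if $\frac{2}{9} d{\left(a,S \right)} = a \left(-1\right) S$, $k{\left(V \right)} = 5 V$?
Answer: $\frac{\left(8 + \sqrt{1318}\right)^{2}}{4} \approx 490.72$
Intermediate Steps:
$r{\left(z \right)} = \left(-3 + z\right) \left(5 + z\right)$
$d{\left(a,S \right)} = - \frac{9 S a}{2}$ ($d{\left(a,S \right)} = \frac{9 a \left(-1\right) S}{2} = \frac{9 - a S}{2} = \frac{9 \left(- S a\right)}{2} = - \frac{9 S a}{2}$)
$M = 4 + \frac{\sqrt{1318}}{2}$ ($M = 4 + \sqrt{\left(- \frac{9}{2}\right) 5 \left(-15 + 0^{2} + 2 \cdot 0\right) - 8} = 4 + \sqrt{\left(- \frac{9}{2}\right) 5 \left(-15 + 0 + 0\right) - 8} = 4 + \sqrt{\left(- \frac{9}{2}\right) 5 \left(-15\right) - 8} = 4 + \sqrt{\frac{675}{2} - 8} = 4 + \sqrt{\frac{659}{2}} = 4 + \frac{\sqrt{1318}}{2} \approx 22.152$)
$M^{2} = \left(4 + \frac{\sqrt{1318}}{2}\right)^{2}$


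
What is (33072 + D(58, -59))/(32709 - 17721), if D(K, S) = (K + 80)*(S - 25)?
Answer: 1790/1249 ≈ 1.4331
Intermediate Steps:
D(K, S) = (-25 + S)*(80 + K) (D(K, S) = (80 + K)*(-25 + S) = (-25 + S)*(80 + K))
(33072 + D(58, -59))/(32709 - 17721) = (33072 + (-2000 - 25*58 + 80*(-59) + 58*(-59)))/(32709 - 17721) = (33072 + (-2000 - 1450 - 4720 - 3422))/14988 = (33072 - 11592)*(1/14988) = 21480*(1/14988) = 1790/1249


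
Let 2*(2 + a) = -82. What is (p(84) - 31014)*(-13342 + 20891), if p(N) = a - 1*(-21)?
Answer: -234290764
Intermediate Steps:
a = -43 (a = -2 + (½)*(-82) = -2 - 41 = -43)
p(N) = -22 (p(N) = -43 - 1*(-21) = -43 + 21 = -22)
(p(84) - 31014)*(-13342 + 20891) = (-22 - 31014)*(-13342 + 20891) = -31036*7549 = -234290764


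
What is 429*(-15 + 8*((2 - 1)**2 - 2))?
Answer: -9867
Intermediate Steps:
429*(-15 + 8*((2 - 1)**2 - 2)) = 429*(-15 + 8*(1**2 - 2)) = 429*(-15 + 8*(1 - 2)) = 429*(-15 + 8*(-1)) = 429*(-15 - 8) = 429*(-23) = -9867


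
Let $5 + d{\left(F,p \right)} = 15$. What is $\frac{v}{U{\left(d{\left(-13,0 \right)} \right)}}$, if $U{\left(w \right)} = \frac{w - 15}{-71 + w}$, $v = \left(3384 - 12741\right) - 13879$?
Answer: $- \frac{1417396}{5} \approx -2.8348 \cdot 10^{5}$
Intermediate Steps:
$d{\left(F,p \right)} = 10$ ($d{\left(F,p \right)} = -5 + 15 = 10$)
$v = -23236$ ($v = -9357 - 13879 = -23236$)
$U{\left(w \right)} = \frac{-15 + w}{-71 + w}$
$\frac{v}{U{\left(d{\left(-13,0 \right)} \right)}} = - \frac{23236}{\frac{1}{-71 + 10} \left(-15 + 10\right)} = - \frac{23236}{\frac{1}{-61} \left(-5\right)} = - \frac{23236}{\left(- \frac{1}{61}\right) \left(-5\right)} = - \frac{23236}{\frac{5}{61}} = \left(-23236\right) \frac{61}{5} = - \frac{1417396}{5}$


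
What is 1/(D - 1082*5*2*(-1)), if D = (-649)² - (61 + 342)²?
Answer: 1/269612 ≈ 3.7090e-6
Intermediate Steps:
D = 258792 (D = 421201 - 1*403² = 421201 - 1*162409 = 421201 - 162409 = 258792)
1/(D - 1082*5*2*(-1)) = 1/(258792 - 1082*5*2*(-1)) = 1/(258792 - 10820*(-1)) = 1/(258792 - 1082*(-10)) = 1/(258792 + 10820) = 1/269612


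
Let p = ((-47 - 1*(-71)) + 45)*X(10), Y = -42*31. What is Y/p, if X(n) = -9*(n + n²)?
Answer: 217/11385 ≈ 0.019060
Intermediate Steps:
X(n) = -9*n - 9*n²
Y = -1302
p = -68310 (p = ((-47 - 1*(-71)) + 45)*(-9*10*(1 + 10)) = ((-47 + 71) + 45)*(-9*10*11) = (24 + 45)*(-990) = 69*(-990) = -68310)
Y/p = -1302/(-68310) = -1302*(-1/68310) = 217/11385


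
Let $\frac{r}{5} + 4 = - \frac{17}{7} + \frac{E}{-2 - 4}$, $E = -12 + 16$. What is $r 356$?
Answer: $- \frac{265220}{21} \approx -12630.0$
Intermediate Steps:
$E = 4$
$r = - \frac{745}{21}$ ($r = -20 + 5 \left(- \frac{17}{7} + \frac{4}{-2 - 4}\right) = -20 + 5 \left(\left(-17\right) \frac{1}{7} + \frac{4}{-6}\right) = -20 + 5 \left(- \frac{17}{7} + 4 \left(- \frac{1}{6}\right)\right) = -20 + 5 \left(- \frac{17}{7} - \frac{2}{3}\right) = -20 + 5 \left(- \frac{65}{21}\right) = -20 - \frac{325}{21} = - \frac{745}{21} \approx -35.476$)
$r 356 = \left(- \frac{745}{21}\right) 356 = - \frac{265220}{21}$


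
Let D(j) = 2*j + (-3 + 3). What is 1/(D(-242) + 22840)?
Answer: 1/22356 ≈ 4.4731e-5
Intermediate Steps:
D(j) = 2*j (D(j) = 2*j + 0 = 2*j)
1/(D(-242) + 22840) = 1/(2*(-242) + 22840) = 1/(-484 + 22840) = 1/22356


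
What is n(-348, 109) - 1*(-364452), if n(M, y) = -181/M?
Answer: 126829477/348 ≈ 3.6445e+5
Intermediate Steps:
n(-348, 109) - 1*(-364452) = -181/(-348) - 1*(-364452) = -181*(-1/348) + 364452 = 181/348 + 364452 = 126829477/348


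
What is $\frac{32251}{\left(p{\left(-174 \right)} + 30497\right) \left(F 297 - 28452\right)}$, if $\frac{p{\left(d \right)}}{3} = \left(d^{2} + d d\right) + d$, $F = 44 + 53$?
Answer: $\frac{32251}{75552267} \approx 0.00042687$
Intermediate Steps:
$F = 97$
$p{\left(d \right)} = 3 d + 6 d^{2}$ ($p{\left(d \right)} = 3 \left(\left(d^{2} + d d\right) + d\right) = 3 \left(\left(d^{2} + d^{2}\right) + d\right) = 3 \left(2 d^{2} + d\right) = 3 \left(d + 2 d^{2}\right) = 3 d + 6 d^{2}$)
$\frac{32251}{\left(p{\left(-174 \right)} + 30497\right) \left(F 297 - 28452\right)} = \frac{32251}{\left(3 \left(-174\right) \left(1 + 2 \left(-174\right)\right) + 30497\right) \left(97 \cdot 297 - 28452\right)} = \frac{32251}{\left(3 \left(-174\right) \left(1 - 348\right) + 30497\right) \left(28809 - 28452\right)} = \frac{32251}{\left(3 \left(-174\right) \left(-347\right) + 30497\right) 357} = \frac{32251}{\left(181134 + 30497\right) 357} = \frac{32251}{211631 \cdot 357} = \frac{32251}{75552267}$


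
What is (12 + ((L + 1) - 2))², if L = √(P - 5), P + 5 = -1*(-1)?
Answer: 112 + 66*I ≈ 112.0 + 66.0*I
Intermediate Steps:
P = -4 (P = -5 - 1*(-1) = -5 + 1 = -4)
L = 3*I (L = √(-4 - 5) = √(-9) = 3*I ≈ 3.0*I)
(12 + ((L + 1) - 2))² = (12 + ((3*I + 1) - 2))² = (12 + ((1 + 3*I) - 2))² = (12 + (-1 + 3*I))² = (11 + 3*I)²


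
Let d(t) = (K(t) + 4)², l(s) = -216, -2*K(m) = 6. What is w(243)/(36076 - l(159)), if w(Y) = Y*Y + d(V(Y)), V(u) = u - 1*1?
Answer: 29525/18146 ≈ 1.6271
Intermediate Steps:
K(m) = -3 (K(m) = -½*6 = -3)
V(u) = -1 + u (V(u) = u - 1 = -1 + u)
d(t) = 1 (d(t) = (-3 + 4)² = 1² = 1)
w(Y) = 1 + Y² (w(Y) = Y*Y + 1 = Y² + 1 = 1 + Y²)
w(243)/(36076 - l(159)) = (1 + 243²)/(36076 - 1*(-216)) = (1 + 59049)/(36076 + 216) = 59050/36292 = 59050*(1/36292) = 29525/18146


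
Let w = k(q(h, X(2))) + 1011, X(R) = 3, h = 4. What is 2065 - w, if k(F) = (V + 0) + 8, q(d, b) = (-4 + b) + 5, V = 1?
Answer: 1045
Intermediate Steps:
q(d, b) = 1 + b
k(F) = 9 (k(F) = (1 + 0) + 8 = 1 + 8 = 9)
w = 1020 (w = 9 + 1011 = 1020)
2065 - w = 2065 - 1*1020 = 2065 - 1020 = 1045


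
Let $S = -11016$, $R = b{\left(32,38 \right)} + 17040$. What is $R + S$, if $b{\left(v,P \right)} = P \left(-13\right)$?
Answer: $5530$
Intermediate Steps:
$b{\left(v,P \right)} = - 13 P$
$R = 16546$ ($R = \left(-13\right) 38 + 17040 = -494 + 17040 = 16546$)
$R + S = 16546 - 11016 = 5530$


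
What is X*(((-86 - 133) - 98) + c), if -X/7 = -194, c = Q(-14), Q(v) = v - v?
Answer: -430486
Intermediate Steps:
Q(v) = 0
c = 0
X = 1358 (X = -7*(-194) = 1358)
X*(((-86 - 133) - 98) + c) = 1358*(((-86 - 133) - 98) + 0) = 1358*((-219 - 98) + 0) = 1358*(-317 + 0) = 1358*(-317) = -430486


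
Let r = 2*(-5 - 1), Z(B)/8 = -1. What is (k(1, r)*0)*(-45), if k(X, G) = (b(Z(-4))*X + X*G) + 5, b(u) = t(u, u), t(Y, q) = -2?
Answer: 0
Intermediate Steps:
Z(B) = -8 (Z(B) = 8*(-1) = -8)
b(u) = -2
r = -12 (r = 2*(-6) = -12)
k(X, G) = 5 - 2*X + G*X (k(X, G) = (-2*X + X*G) + 5 = (-2*X + G*X) + 5 = 5 - 2*X + G*X)
(k(1, r)*0)*(-45) = ((5 - 2*1 - 12*1)*0)*(-45) = ((5 - 2 - 12)*0)*(-45) = -9*0*(-45) = 0*(-45) = 0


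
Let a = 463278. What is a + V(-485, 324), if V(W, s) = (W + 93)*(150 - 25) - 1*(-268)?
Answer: 414546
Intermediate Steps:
V(W, s) = 11893 + 125*W (V(W, s) = (93 + W)*125 + 268 = (11625 + 125*W) + 268 = 11893 + 125*W)
a + V(-485, 324) = 463278 + (11893 + 125*(-485)) = 463278 + (11893 - 60625) = 463278 - 48732 = 414546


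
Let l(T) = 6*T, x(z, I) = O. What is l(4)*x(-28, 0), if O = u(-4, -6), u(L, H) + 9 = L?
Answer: -312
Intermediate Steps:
u(L, H) = -9 + L
O = -13 (O = -9 - 4 = -13)
x(z, I) = -13
l(4)*x(-28, 0) = (6*4)*(-13) = 24*(-13) = -312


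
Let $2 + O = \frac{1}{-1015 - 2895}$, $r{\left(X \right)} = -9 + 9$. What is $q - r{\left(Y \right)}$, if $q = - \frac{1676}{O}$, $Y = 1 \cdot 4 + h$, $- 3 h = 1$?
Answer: $\frac{6553160}{7821} \approx 837.89$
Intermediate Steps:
$h = - \frac{1}{3}$ ($h = \left(- \frac{1}{3}\right) 1 = - \frac{1}{3} \approx -0.33333$)
$Y = \frac{11}{3}$ ($Y = 1 \cdot 4 - \frac{1}{3} = 4 - \frac{1}{3} = \frac{11}{3} \approx 3.6667$)
$r{\left(X \right)} = 0$
$O = - \frac{7821}{3910}$ ($O = -2 + \frac{1}{-1015 - 2895} = -2 + \frac{1}{-3910} = -2 - \frac{1}{3910} = - \frac{7821}{3910} \approx -2.0003$)
$q = \frac{6553160}{7821}$ ($q = - \frac{1676}{- \frac{7821}{3910}} = \left(-1676\right) \left(- \frac{3910}{7821}\right) = \frac{6553160}{7821} \approx 837.89$)
$q - r{\left(Y \right)} = \frac{6553160}{7821} - 0 = \frac{6553160}{7821} + 0 = \frac{6553160}{7821}$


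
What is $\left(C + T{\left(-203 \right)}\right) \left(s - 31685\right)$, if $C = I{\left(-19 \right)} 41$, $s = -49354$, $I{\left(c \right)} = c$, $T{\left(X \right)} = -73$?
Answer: $69045228$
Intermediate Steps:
$C = -779$ ($C = \left(-19\right) 41 = -779$)
$\left(C + T{\left(-203 \right)}\right) \left(s - 31685\right) = \left(-779 - 73\right) \left(-49354 - 31685\right) = \left(-852\right) \left(-81039\right) = 69045228$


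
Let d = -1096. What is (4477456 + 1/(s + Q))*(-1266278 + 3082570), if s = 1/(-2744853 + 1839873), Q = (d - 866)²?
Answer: 28330483361141513559311248/3483669831119 ≈ 8.1324e+12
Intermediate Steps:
Q = 3849444 (Q = (-1096 - 866)² = (-1962)² = 3849444)
s = -1/904980 (s = 1/(-904980) = -1/904980 ≈ -1.1050e-6)
(4477456 + 1/(s + Q))*(-1266278 + 3082570) = (4477456 + 1/(-1/904980 + 3849444))*(-1266278 + 3082570) = (4477456 + 1/(3483669831119/904980))*1816292 = (4477456 + 904980/3483669831119)*1816292 = (15597978387363658244/3483669831119)*1816292 = 28330483361141513559311248/3483669831119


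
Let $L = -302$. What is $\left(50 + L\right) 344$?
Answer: $-86688$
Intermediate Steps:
$\left(50 + L\right) 344 = \left(50 - 302\right) 344 = \left(-252\right) 344 = -86688$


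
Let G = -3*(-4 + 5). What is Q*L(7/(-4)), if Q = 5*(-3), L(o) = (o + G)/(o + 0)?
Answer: -285/7 ≈ -40.714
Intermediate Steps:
G = -3 (G = -3*1 = -3)
L(o) = (-3 + o)/o (L(o) = (o - 3)/(o + 0) = (-3 + o)/o)
Q = -15
Q*L(7/(-4)) = -15*(-3 + 7/(-4))/(7/(-4)) = -15*(-3 + 7*(-¼))/(7*(-¼)) = -15*(-3 - 7/4)/(-7/4) = -(-60)*(-19)/(7*4) = -15*19/7 = -285/7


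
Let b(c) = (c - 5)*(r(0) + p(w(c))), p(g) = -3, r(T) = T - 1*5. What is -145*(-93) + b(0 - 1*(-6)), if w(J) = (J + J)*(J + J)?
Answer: 13477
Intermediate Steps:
w(J) = 4*J² (w(J) = (2*J)*(2*J) = 4*J²)
r(T) = -5 + T (r(T) = T - 5 = -5 + T)
b(c) = 40 - 8*c (b(c) = (c - 5)*((-5 + 0) - 3) = (-5 + c)*(-5 - 3) = (-5 + c)*(-8) = 40 - 8*c)
-145*(-93) + b(0 - 1*(-6)) = -145*(-93) + (40 - 8*(0 - 1*(-6))) = 13485 + (40 - 8*(0 + 6)) = 13485 + (40 - 8*6) = 13485 + (40 - 48) = 13485 - 8 = 13477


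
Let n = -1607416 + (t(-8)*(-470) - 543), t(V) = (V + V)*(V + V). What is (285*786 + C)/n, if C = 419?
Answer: -224429/1728279 ≈ -0.12986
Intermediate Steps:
t(V) = 4*V² (t(V) = (2*V)*(2*V) = 4*V²)
n = -1728279 (n = -1607416 + ((4*(-8)²)*(-470) - 543) = -1607416 + ((4*64)*(-470) - 543) = -1607416 + (256*(-470) - 543) = -1607416 + (-120320 - 543) = -1607416 - 120863 = -1728279)
(285*786 + C)/n = (285*786 + 419)/(-1728279) = (224010 + 419)*(-1/1728279) = 224429*(-1/1728279) = -224429/1728279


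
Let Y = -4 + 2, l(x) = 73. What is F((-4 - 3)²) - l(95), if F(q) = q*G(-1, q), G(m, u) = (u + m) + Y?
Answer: 2181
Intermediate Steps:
Y = -2
G(m, u) = -2 + m + u (G(m, u) = (u + m) - 2 = (m + u) - 2 = -2 + m + u)
F(q) = q*(-3 + q) (F(q) = q*(-2 - 1 + q) = q*(-3 + q))
F((-4 - 3)²) - l(95) = (-4 - 3)²*(-3 + (-4 - 3)²) - 1*73 = (-7)²*(-3 + (-7)²) - 73 = 49*(-3 + 49) - 73 = 49*46 - 73 = 2254 - 73 = 2181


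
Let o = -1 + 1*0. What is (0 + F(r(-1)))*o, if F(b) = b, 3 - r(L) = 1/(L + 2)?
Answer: -2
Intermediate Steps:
r(L) = 3 - 1/(2 + L) (r(L) = 3 - 1/(L + 2) = 3 - 1/(2 + L))
o = -1 (o = -1 + 0 = -1)
(0 + F(r(-1)))*o = (0 + (5 + 3*(-1))/(2 - 1))*(-1) = (0 + (5 - 3)/1)*(-1) = (0 + 1*2)*(-1) = (0 + 2)*(-1) = 2*(-1) = -2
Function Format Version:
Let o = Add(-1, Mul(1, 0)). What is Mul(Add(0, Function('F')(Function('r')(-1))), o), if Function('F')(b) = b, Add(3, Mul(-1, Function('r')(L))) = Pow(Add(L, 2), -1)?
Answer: -2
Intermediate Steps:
Function('r')(L) = Add(3, Mul(-1, Pow(Add(2, L), -1))) (Function('r')(L) = Add(3, Mul(-1, Pow(Add(L, 2), -1))) = Add(3, Mul(-1, Pow(Add(2, L), -1))))
o = -1 (o = Add(-1, 0) = -1)
Mul(Add(0, Function('F')(Function('r')(-1))), o) = Mul(Add(0, Mul(Pow(Add(2, -1), -1), Add(5, Mul(3, -1)))), -1) = Mul(Add(0, Mul(Pow(1, -1), Add(5, -3))), -1) = Mul(Add(0, Mul(1, 2)), -1) = Mul(Add(0, 2), -1) = Mul(2, -1) = -2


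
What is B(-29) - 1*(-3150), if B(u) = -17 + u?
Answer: 3104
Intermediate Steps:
B(-29) - 1*(-3150) = (-17 - 29) - 1*(-3150) = -46 + 3150 = 3104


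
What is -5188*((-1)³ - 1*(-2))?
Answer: -5188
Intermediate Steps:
-5188*((-1)³ - 1*(-2)) = -5188*(-1 + 2) = -5188*1 = -5188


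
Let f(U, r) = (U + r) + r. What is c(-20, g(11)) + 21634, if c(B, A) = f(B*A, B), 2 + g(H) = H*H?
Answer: 19214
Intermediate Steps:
g(H) = -2 + H² (g(H) = -2 + H*H = -2 + H²)
f(U, r) = U + 2*r
c(B, A) = 2*B + A*B (c(B, A) = B*A + 2*B = A*B + 2*B = 2*B + A*B)
c(-20, g(11)) + 21634 = -20*(2 + (-2 + 11²)) + 21634 = -20*(2 + (-2 + 121)) + 21634 = -20*(2 + 119) + 21634 = -20*121 + 21634 = -2420 + 21634 = 19214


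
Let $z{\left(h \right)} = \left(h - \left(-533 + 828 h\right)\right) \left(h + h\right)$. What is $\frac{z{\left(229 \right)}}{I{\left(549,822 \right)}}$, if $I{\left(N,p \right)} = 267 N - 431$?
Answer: $- \frac{21623325}{36538} \approx -591.8$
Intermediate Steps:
$I{\left(N,p \right)} = -431 + 267 N$
$z{\left(h \right)} = 2 h \left(533 - 827 h\right)$ ($z{\left(h \right)} = \left(h - \left(-533 + 828 h\right)\right) 2 h = \left(533 - 827 h\right) 2 h = 2 h \left(533 - 827 h\right)$)
$\frac{z{\left(229 \right)}}{I{\left(549,822 \right)}} = \frac{2 \cdot 229 \left(533 - 189383\right)}{-431 + 267 \cdot 549} = \frac{2 \cdot 229 \left(533 - 189383\right)}{-431 + 146583} = \frac{2 \cdot 229 \left(-188850\right)}{146152} = \left(-86493300\right) \frac{1}{146152} = - \frac{21623325}{36538}$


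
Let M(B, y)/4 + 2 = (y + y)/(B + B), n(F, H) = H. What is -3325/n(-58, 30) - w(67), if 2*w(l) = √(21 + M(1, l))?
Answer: -665/6 - √281/2 ≈ -119.21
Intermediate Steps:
M(B, y) = -8 + 4*y/B (M(B, y) = -8 + 4*((y + y)/(B + B)) = -8 + 4*((2*y)/((2*B))) = -8 + 4*((2*y)*(1/(2*B))) = -8 + 4*(y/B) = -8 + 4*y/B)
w(l) = √(13 + 4*l)/2 (w(l) = √(21 + (-8 + 4*l/1))/2 = √(21 + (-8 + 4*l*1))/2 = √(21 + (-8 + 4*l))/2 = √(13 + 4*l)/2)
-3325/n(-58, 30) - w(67) = -3325/30 - √(13 + 4*67)/2 = -3325*1/30 - √(13 + 268)/2 = -665/6 - √281/2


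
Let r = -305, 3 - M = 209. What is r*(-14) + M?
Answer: 4064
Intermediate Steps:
M = -206 (M = 3 - 1*209 = 3 - 209 = -206)
r*(-14) + M = -305*(-14) - 206 = 4270 - 206 = 4064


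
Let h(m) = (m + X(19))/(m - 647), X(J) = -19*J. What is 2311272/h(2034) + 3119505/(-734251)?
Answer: 48036905513151/25069427 ≈ 1.9162e+6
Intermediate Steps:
h(m) = (-361 + m)/(-647 + m) (h(m) = (m - 19*19)/(m - 647) = (m - 361)/(-647 + m) = (-361 + m)/(-647 + m))
2311272/h(2034) + 3119505/(-734251) = 2311272/(((-361 + 2034)/(-647 + 2034))) + 3119505/(-734251) = 2311272/((1673/1387)) + 3119505*(-1/734251) = 2311272/(((1/1387)*1673)) - 3119505/734251 = 2311272/(1673/1387) - 3119505/734251 = 2311272*(1387/1673) - 3119505/734251 = 3205734264/1673 - 3119505/734251 = 48036905513151/25069427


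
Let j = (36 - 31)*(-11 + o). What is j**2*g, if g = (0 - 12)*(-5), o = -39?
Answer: 3750000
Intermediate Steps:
j = -250 (j = (36 - 31)*(-11 - 39) = 5*(-50) = -250)
g = 60 (g = -12*(-5) = 60)
j**2*g = (-250)**2*60 = 62500*60 = 3750000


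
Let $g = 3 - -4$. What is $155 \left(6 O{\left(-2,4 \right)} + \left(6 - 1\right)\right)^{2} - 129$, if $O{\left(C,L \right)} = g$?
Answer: $342266$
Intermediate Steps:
$g = 7$ ($g = 3 + 4 = 7$)
$O{\left(C,L \right)} = 7$
$155 \left(6 O{\left(-2,4 \right)} + \left(6 - 1\right)\right)^{2} - 129 = 155 \left(6 \cdot 7 + \left(6 - 1\right)\right)^{2} - 129 = 155 \left(42 + \left(6 - 1\right)\right)^{2} - 129 = 155 \left(42 + 5\right)^{2} - 129 = 155 \cdot 47^{2} - 129 = 155 \cdot 2209 - 129 = 342395 - 129 = 342266$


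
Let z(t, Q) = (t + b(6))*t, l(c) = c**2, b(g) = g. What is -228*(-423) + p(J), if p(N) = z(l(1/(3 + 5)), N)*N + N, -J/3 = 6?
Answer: 197476983/2048 ≈ 96424.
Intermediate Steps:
J = -18 (J = -3*6 = -18)
z(t, Q) = t*(6 + t) (z(t, Q) = (t + 6)*t = (6 + t)*t = t*(6 + t))
p(N) = 4481*N/4096 (p(N) = ((1/(3 + 5))**2*(6 + (1/(3 + 5))**2))*N + N = ((1/8)**2*(6 + (1/8)**2))*N + N = ((6 + 1/64)/64)*N + N = ((1/64)*(385/64))*N + N = 385*N/4096 + N = 4481*N/4096)
-228*(-423) + p(J) = -228*(-423) + (4481/4096)*(-18) = 96444 - 40329/2048 = 197476983/2048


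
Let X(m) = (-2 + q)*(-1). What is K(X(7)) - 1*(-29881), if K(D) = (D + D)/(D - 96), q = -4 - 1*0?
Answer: 448213/15 ≈ 29881.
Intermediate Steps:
q = -4 (q = -4 + 0 = -4)
X(m) = 6 (X(m) = (-2 - 4)*(-1) = -6*(-1) = 6)
K(D) = 2*D/(-96 + D) (K(D) = (2*D)/(-96 + D) = 2*D/(-96 + D))
K(X(7)) - 1*(-29881) = 2*6/(-96 + 6) - 1*(-29881) = 2*6/(-90) + 29881 = 2*6*(-1/90) + 29881 = -2/15 + 29881 = 448213/15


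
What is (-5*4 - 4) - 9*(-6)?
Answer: 30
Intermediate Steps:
(-5*4 - 4) - 9*(-6) = (-20 - 4) + 54 = -24 + 54 = 30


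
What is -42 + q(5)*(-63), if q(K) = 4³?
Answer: -4074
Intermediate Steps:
q(K) = 64
-42 + q(5)*(-63) = -42 + 64*(-63) = -42 - 4032 = -4074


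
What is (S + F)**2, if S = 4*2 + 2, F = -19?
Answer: 81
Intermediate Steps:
S = 10 (S = 8 + 2 = 10)
(S + F)**2 = (10 - 19)**2 = (-9)**2 = 81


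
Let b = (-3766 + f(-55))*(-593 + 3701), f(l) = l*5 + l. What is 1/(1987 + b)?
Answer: -1/12728381 ≈ -7.8565e-8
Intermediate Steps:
f(l) = 6*l (f(l) = 5*l + l = 6*l)
b = -12730368 (b = (-3766 + 6*(-55))*(-593 + 3701) = (-3766 - 330)*3108 = -4096*3108 = -12730368)
1/(1987 + b) = 1/(1987 - 12730368) = 1/(-12728381) = -1/12728381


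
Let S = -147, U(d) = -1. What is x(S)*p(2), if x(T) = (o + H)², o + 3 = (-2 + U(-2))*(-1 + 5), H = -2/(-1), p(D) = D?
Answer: 338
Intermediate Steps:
H = 2 (H = -2*(-1) = 2)
o = -15 (o = -3 + (-2 - 1)*(-1 + 5) = -3 - 3*4 = -3 - 12 = -15)
x(T) = 169 (x(T) = (-15 + 2)² = (-13)² = 169)
x(S)*p(2) = 169*2 = 338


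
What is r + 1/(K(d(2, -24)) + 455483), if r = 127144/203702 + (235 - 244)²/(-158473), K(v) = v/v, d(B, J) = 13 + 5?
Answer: 4585007188691023/7351800319590132 ≈ 0.62366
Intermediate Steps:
d(B, J) = 18
K(v) = 1
r = 10066195625/16140633523 (r = 127144*(1/203702) + (-9)²*(-1/158473) = 63572/101851 + 81*(-1/158473) = 63572/101851 - 81/158473 = 10066195625/16140633523 ≈ 0.62366)
r + 1/(K(d(2, -24)) + 455483) = 10066195625/16140633523 + 1/(1 + 455483) = 10066195625/16140633523 + 1/455484 = 4585007188691023/7351800319590132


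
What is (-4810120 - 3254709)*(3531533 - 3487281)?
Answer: -356884812908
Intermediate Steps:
(-4810120 - 3254709)*(3531533 - 3487281) = -8064829*44252 = -356884812908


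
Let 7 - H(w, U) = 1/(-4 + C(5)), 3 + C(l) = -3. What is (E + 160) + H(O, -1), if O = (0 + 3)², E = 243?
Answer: 4101/10 ≈ 410.10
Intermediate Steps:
C(l) = -6 (C(l) = -3 - 3 = -6)
O = 9 (O = 3² = 9)
H(w, U) = 71/10 (H(w, U) = 7 - 1/(-4 - 6) = 7 - 1/(-10) = 7 - 1*(-⅒) = 7 + ⅒ = 71/10)
(E + 160) + H(O, -1) = (243 + 160) + 71/10 = 403 + 71/10 = 4101/10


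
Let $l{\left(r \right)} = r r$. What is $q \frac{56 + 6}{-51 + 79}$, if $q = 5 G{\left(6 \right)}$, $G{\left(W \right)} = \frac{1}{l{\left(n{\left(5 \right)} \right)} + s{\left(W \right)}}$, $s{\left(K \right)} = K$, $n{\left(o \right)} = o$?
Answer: $\frac{5}{14} \approx 0.35714$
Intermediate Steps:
$l{\left(r \right)} = r^{2}$
$G{\left(W \right)} = \frac{1}{25 + W}$ ($G{\left(W \right)} = \frac{1}{5^{2} + W} = \frac{1}{25 + W}$)
$q = \frac{5}{31}$ ($q = \frac{5}{25 + 6} = \frac{5}{31} \approx 0.16129$)
$q \frac{56 + 6}{-51 + 79} = \frac{5 \frac{56 + 6}{-51 + 79}}{31} = \frac{5 \cdot \frac{62}{28}}{31} = \frac{5 \cdot 62 \cdot \frac{1}{28}}{31} = \frac{5}{31} \cdot \frac{31}{14} = \frac{5}{14}$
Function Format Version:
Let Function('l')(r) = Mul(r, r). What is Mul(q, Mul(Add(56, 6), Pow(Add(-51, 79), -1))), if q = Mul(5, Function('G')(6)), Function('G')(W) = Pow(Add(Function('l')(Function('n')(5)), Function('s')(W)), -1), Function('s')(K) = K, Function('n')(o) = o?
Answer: Rational(5, 14) ≈ 0.35714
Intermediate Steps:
Function('l')(r) = Pow(r, 2)
Function('G')(W) = Pow(Add(25, W), -1) (Function('G')(W) = Pow(Add(Pow(5, 2), W), -1) = Pow(Add(25, W), -1))
q = Rational(5, 31) (q = Mul(5, Pow(Add(25, 6), -1)) = Mul(5, Pow(31, -1)) = Mul(5, Rational(1, 31)) = Rational(5, 31) ≈ 0.16129)
Mul(q, Mul(Add(56, 6), Pow(Add(-51, 79), -1))) = Mul(Rational(5, 31), Mul(Add(56, 6), Pow(Add(-51, 79), -1))) = Mul(Rational(5, 31), Mul(62, Pow(28, -1))) = Mul(Rational(5, 31), Mul(62, Rational(1, 28))) = Mul(Rational(5, 31), Rational(31, 14)) = Rational(5, 14)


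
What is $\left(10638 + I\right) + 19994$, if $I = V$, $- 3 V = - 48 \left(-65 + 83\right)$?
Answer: $30920$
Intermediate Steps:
$V = 288$ ($V = - \frac{\left(-48\right) \left(-65 + 83\right)}{3} = - \frac{\left(-48\right) 18}{3} = \left(- \frac{1}{3}\right) \left(-864\right) = 288$)
$I = 288$
$\left(10638 + I\right) + 19994 = \left(10638 + 288\right) + 19994 = 10926 + 19994 = 30920$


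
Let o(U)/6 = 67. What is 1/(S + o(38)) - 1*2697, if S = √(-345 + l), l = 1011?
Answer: -72341564/26823 - √74/53646 ≈ -2697.0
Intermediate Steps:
o(U) = 402 (o(U) = 6*67 = 402)
S = 3*√74 (S = √(-345 + 1011) = √666 = 3*√74 ≈ 25.807)
1/(S + o(38)) - 1*2697 = 1/(3*√74 + 402) - 1*2697 = 1/(402 + 3*√74) - 2697 = -2697 + 1/(402 + 3*√74)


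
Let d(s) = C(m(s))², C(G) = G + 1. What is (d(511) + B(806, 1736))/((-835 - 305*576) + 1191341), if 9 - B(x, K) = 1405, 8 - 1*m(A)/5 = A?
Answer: 3159400/507413 ≈ 6.2265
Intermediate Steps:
m(A) = 40 - 5*A
C(G) = 1 + G
B(x, K) = -1396 (B(x, K) = 9 - 1*1405 = 9 - 1405 = -1396)
d(s) = (41 - 5*s)² (d(s) = (1 + (40 - 5*s))² = (41 - 5*s)²)
(d(511) + B(806, 1736))/((-835 - 305*576) + 1191341) = ((-41 + 5*511)² - 1396)/((-835 - 305*576) + 1191341) = ((-41 + 2555)² - 1396)/((-835 - 175680) + 1191341) = (2514² - 1396)/(-176515 + 1191341) = (6320196 - 1396)/1014826 = 6318800*(1/1014826) = 3159400/507413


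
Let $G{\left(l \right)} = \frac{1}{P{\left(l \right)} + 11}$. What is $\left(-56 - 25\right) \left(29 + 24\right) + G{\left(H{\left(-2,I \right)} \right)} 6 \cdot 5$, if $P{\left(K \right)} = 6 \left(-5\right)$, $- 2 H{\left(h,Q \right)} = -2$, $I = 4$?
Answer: $- \frac{81597}{19} \approx -4294.6$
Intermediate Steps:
$H{\left(h,Q \right)} = 1$ ($H{\left(h,Q \right)} = \left(- \frac{1}{2}\right) \left(-2\right) = 1$)
$P{\left(K \right)} = -30$
$G{\left(l \right)} = - \frac{1}{19}$ ($G{\left(l \right)} = \frac{1}{-30 + 11} = \frac{1}{-19} = - \frac{1}{19}$)
$\left(-56 - 25\right) \left(29 + 24\right) + G{\left(H{\left(-2,I \right)} \right)} 6 \cdot 5 = \left(-56 - 25\right) \left(29 + 24\right) - \frac{6 \cdot 5}{19} = \left(-81\right) 53 - \frac{30}{19} = -4293 - \frac{30}{19} = - \frac{81597}{19}$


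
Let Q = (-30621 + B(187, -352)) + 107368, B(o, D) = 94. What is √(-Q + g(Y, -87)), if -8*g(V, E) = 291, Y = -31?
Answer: I*√1230038/4 ≈ 277.27*I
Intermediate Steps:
g(V, E) = -291/8 (g(V, E) = -⅛*291 = -291/8)
Q = 76841 (Q = (-30621 + 94) + 107368 = -30527 + 107368 = 76841)
√(-Q + g(Y, -87)) = √(-1*76841 - 291/8) = √(-76841 - 291/8) = √(-615019/8) = I*√1230038/4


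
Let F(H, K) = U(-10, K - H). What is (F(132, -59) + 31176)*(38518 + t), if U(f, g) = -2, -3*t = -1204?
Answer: 3639813892/3 ≈ 1.2133e+9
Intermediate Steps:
t = 1204/3 (t = -1/3*(-1204) = 1204/3 ≈ 401.33)
F(H, K) = -2
(F(132, -59) + 31176)*(38518 + t) = (-2 + 31176)*(38518 + 1204/3) = 31174*(116758/3) = 3639813892/3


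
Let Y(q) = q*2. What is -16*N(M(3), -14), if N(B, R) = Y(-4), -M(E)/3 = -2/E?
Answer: 128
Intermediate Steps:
Y(q) = 2*q
M(E) = 6/E (M(E) = -(-6)/E = 6/E)
N(B, R) = -8 (N(B, R) = 2*(-4) = -8)
-16*N(M(3), -14) = -16*(-8) = 128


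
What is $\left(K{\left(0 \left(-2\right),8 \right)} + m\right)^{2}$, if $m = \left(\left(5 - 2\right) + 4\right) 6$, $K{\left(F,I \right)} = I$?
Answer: $2500$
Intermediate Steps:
$m = 42$ ($m = \left(\left(5 - 2\right) + 4\right) 6 = \left(3 + 4\right) 6 = 7 \cdot 6 = 42$)
$\left(K{\left(0 \left(-2\right),8 \right)} + m\right)^{2} = \left(8 + 42\right)^{2} = 50^{2} = 2500$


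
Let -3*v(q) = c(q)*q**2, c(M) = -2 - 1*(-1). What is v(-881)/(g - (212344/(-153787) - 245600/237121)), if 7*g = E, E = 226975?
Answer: 28303585774635547/3547506889932897 ≈ 7.9784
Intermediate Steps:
c(M) = -1 (c(M) = -2 + 1 = -1)
v(q) = q**2/3 (v(q) = -(-1)*q**2/3 = q**2/3)
g = 32425 (g = (1/7)*226975 = 32425)
v(-881)/(g - (212344/(-153787) - 245600/237121)) = ((1/3)*(-881)**2)/(32425 - (212344/(-153787) - 245600/237121)) = ((1/3)*776161)/(32425 - (212344*(-1/153787) - 245600*1/237121)) = 776161/(3*(32425 - (-212344/153787 - 245600/237121))) = 776161/(3*(32425 - 1*(-88121308824/36466127227))) = 776161/(3*(32425 + 88121308824/36466127227)) = 776161/(3*(1182502296644299/36466127227)) = (776161/3)*(36466127227/1182502296644299) = 28303585774635547/3547506889932897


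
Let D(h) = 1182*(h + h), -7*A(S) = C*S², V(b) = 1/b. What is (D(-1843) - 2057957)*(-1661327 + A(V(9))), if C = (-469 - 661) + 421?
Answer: 6042568538905300/567 ≈ 1.0657e+13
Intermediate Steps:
C = -709 (C = -1130 + 421 = -709)
A(S) = 709*S²/7 (A(S) = -(-709)*S²/7 = 709*S²/7)
D(h) = 2364*h (D(h) = 1182*(2*h) = 2364*h)
(D(-1843) - 2057957)*(-1661327 + A(V(9))) = (2364*(-1843) - 2057957)*(-1661327 + 709*(1/9)²/7) = (-4356852 - 2057957)*(-1661327 + 709*(⅑)²/7) = -6414809*(-1661327 + (709/7)*(1/81)) = -6414809*(-1661327 + 709/567) = -6414809*(-941971700/567) = 6042568538905300/567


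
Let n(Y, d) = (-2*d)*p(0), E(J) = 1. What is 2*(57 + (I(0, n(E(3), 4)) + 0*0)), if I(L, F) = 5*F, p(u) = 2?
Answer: -46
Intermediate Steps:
n(Y, d) = -4*d (n(Y, d) = -2*d*2 = -4*d)
2*(57 + (I(0, n(E(3), 4)) + 0*0)) = 2*(57 + (5*(-4*4) + 0*0)) = 2*(57 + (5*(-16) + 0)) = 2*(57 + (-80 + 0)) = 2*(57 - 80) = 2*(-23) = -46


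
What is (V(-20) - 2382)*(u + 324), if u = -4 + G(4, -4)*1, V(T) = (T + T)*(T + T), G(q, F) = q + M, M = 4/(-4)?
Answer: -252586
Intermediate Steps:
M = -1 (M = 4*(-1/4) = -1)
G(q, F) = -1 + q (G(q, F) = q - 1 = -1 + q)
V(T) = 4*T**2 (V(T) = (2*T)*(2*T) = 4*T**2)
u = -1 (u = -4 + (-1 + 4)*1 = -4 + 3*1 = -4 + 3 = -1)
(V(-20) - 2382)*(u + 324) = (4*(-20)**2 - 2382)*(-1 + 324) = (4*400 - 2382)*323 = (1600 - 2382)*323 = -782*323 = -252586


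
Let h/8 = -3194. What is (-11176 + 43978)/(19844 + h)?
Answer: -16401/2854 ≈ -5.7467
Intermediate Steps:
h = -25552 (h = 8*(-3194) = -25552)
(-11176 + 43978)/(19844 + h) = (-11176 + 43978)/(19844 - 25552) = 32802/(-5708) = 32802*(-1/5708) = -16401/2854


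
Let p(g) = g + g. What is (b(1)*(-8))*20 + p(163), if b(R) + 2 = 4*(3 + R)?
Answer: -1914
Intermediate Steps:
p(g) = 2*g
b(R) = 10 + 4*R (b(R) = -2 + 4*(3 + R) = -2 + (12 + 4*R) = 10 + 4*R)
(b(1)*(-8))*20 + p(163) = ((10 + 4*1)*(-8))*20 + 2*163 = ((10 + 4)*(-8))*20 + 326 = (14*(-8))*20 + 326 = -112*20 + 326 = -2240 + 326 = -1914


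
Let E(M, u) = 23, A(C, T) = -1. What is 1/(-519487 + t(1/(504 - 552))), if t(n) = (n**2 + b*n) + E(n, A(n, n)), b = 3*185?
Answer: -2304/1196871695 ≈ -1.9250e-6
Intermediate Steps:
b = 555
t(n) = 23 + n**2 + 555*n (t(n) = (n**2 + 555*n) + 23 = 23 + n**2 + 555*n)
1/(-519487 + t(1/(504 - 552))) = 1/(-519487 + (23 + (1/(504 - 552))**2 + 555/(504 - 552))) = 1/(-519487 + (23 + (1/(-48))**2 + 555/(-48))) = 1/(-519487 + (23 + (-1/48)**2 + 555*(-1/48))) = 1/(-519487 + (23 + 1/2304 - 185/16)) = 1/(-519487 + 26353/2304) = 1/(-1196871695/2304) = -2304/1196871695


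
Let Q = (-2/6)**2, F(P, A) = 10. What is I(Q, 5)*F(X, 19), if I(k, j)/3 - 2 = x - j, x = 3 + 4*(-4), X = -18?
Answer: -480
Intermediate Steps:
Q = 1/9 (Q = (-2*1/6)**2 = (-1/3)**2 = 1/9 ≈ 0.11111)
x = -13 (x = 3 - 16 = -13)
I(k, j) = -33 - 3*j (I(k, j) = 6 + 3*(-13 - j) = 6 + (-39 - 3*j) = -33 - 3*j)
I(Q, 5)*F(X, 19) = (-33 - 3*5)*10 = (-33 - 15)*10 = -48*10 = -480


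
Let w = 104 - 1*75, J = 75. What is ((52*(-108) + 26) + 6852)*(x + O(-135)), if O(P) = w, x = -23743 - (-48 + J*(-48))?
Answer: -25323292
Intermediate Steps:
w = 29 (w = 104 - 75 = 29)
x = -20095 (x = -23743 - (-48 + 75*(-48)) = -23743 - (-48 - 3600) = -23743 - 1*(-3648) = -23743 + 3648 = -20095)
O(P) = 29
((52*(-108) + 26) + 6852)*(x + O(-135)) = ((52*(-108) + 26) + 6852)*(-20095 + 29) = ((-5616 + 26) + 6852)*(-20066) = (-5590 + 6852)*(-20066) = 1262*(-20066) = -25323292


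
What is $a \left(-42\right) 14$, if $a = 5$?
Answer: $-2940$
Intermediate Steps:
$a \left(-42\right) 14 = 5 \left(-42\right) 14 = \left(-210\right) 14 = -2940$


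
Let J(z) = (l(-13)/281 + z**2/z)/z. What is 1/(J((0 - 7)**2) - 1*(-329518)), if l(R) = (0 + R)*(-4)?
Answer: 13769/4537147163 ≈ 3.0347e-6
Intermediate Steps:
l(R) = -4*R (l(R) = R*(-4) = -4*R)
J(z) = (52/281 + z)/z (J(z) = (-4*(-13)/281 + z**2/z)/z = (52*(1/281) + z)/z = (52/281 + z)/z)
1/(J((0 - 7)**2) - 1*(-329518)) = 1/((52/281 + (0 - 7)**2)/((0 - 7)**2) - 1*(-329518)) = 1/((52/281 + (-7)**2)/((-7)**2) + 329518) = 1/((52/281 + 49)/49 + 329518) = 1/((1/49)*(13821/281) + 329518) = 1/(13821/13769 + 329518) = 1/(4537147163/13769) = 13769/4537147163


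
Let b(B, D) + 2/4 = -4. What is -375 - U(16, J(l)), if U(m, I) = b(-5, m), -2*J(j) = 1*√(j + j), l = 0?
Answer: -741/2 ≈ -370.50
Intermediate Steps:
J(j) = -√2*√j/2 (J(j) = -√(j + j)/2 = -√(2*j)/2 = -√2*√j/2)
b(B, D) = -9/2 (b(B, D) = -½ - 4 = -9/2)
U(m, I) = -9/2
-375 - U(16, J(l)) = -375 - 1*(-9/2) = -375 + 9/2 = -741/2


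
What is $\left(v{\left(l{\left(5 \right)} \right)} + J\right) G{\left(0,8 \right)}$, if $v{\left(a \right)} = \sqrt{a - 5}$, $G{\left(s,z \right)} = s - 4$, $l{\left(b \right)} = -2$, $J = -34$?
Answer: $136 - 4 i \sqrt{7} \approx 136.0 - 10.583 i$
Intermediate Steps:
$G{\left(s,z \right)} = -4 + s$
$v{\left(a \right)} = \sqrt{-5 + a}$
$\left(v{\left(l{\left(5 \right)} \right)} + J\right) G{\left(0,8 \right)} = \left(\sqrt{-5 - 2} - 34\right) \left(-4 + 0\right) = \left(\sqrt{-7} - 34\right) \left(-4\right) = \left(i \sqrt{7} - 34\right) \left(-4\right) = \left(-34 + i \sqrt{7}\right) \left(-4\right) = 136 - 4 i \sqrt{7}$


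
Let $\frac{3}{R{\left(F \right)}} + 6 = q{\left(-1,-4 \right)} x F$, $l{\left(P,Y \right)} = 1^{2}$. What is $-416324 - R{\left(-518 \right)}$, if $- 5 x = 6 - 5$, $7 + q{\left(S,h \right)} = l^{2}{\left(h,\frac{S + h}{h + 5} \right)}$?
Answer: $- \frac{435474899}{1046} \approx -4.1632 \cdot 10^{5}$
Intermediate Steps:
$l{\left(P,Y \right)} = 1$
$q{\left(S,h \right)} = -6$ ($q{\left(S,h \right)} = -7 + 1^{2} = -7 + 1 = -6$)
$x = - \frac{1}{5}$ ($x = - \frac{6 - 5}{5} = \left(- \frac{1}{5}\right) 1 = - \frac{1}{5} \approx -0.2$)
$R{\left(F \right)} = \frac{3}{-6 + \frac{6 F}{5}}$ ($R{\left(F \right)} = \frac{3}{-6 + \left(-6\right) \left(- \frac{1}{5}\right) F} = \frac{3}{-6 + \frac{6 F}{5}}$)
$-416324 - R{\left(-518 \right)} = -416324 - \frac{5}{2 \left(-5 - 518\right)} = -416324 - \frac{5}{2 \left(-523\right)} = -416324 - \frac{5}{2} \left(- \frac{1}{523}\right) = -416324 - - \frac{5}{1046} = -416324 + \frac{5}{1046} = - \frac{435474899}{1046}$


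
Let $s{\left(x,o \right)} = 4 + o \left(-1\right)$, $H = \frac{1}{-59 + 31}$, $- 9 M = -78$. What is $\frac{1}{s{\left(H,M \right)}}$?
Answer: $- \frac{3}{14} \approx -0.21429$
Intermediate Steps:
$M = \frac{26}{3}$ ($M = \left(- \frac{1}{9}\right) \left(-78\right) = \frac{26}{3} \approx 8.6667$)
$H = - \frac{1}{28}$ ($H = \frac{1}{-28} = - \frac{1}{28} \approx -0.035714$)
$s{\left(x,o \right)} = 4 - o$
$\frac{1}{s{\left(H,M \right)}} = \frac{1}{4 - \frac{26}{3}} = \frac{1}{- \frac{14}{3}} = - \frac{3}{14}$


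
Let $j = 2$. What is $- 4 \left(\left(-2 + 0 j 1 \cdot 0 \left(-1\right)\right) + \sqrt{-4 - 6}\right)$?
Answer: $8 - 4 i \sqrt{10} \approx 8.0 - 12.649 i$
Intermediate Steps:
$- 4 \left(\left(-2 + 0 j 1 \cdot 0 \left(-1\right)\right) + \sqrt{-4 - 6}\right) = - 4 \left(\left(-2 + 0 \cdot 2 \cdot 1 \cdot 0 \left(-1\right)\right) + \sqrt{-4 - 6}\right) = - 4 \left(\left(-2 + 0 \cdot 0 \left(-1\right)\right) + \sqrt{-10}\right) = - 4 \left(\left(-2 + 0 \cdot 0\right) + i \sqrt{10}\right) = - 4 \left(\left(-2 + 0\right) + i \sqrt{10}\right) = - 4 \left(-2 + i \sqrt{10}\right) = 8 - 4 i \sqrt{10}$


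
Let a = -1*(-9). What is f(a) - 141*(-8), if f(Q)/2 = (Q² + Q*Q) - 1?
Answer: 1450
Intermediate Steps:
a = 9
f(Q) = -2 + 4*Q² (f(Q) = 2*((Q² + Q*Q) - 1) = 2*((Q² + Q²) - 1) = 2*(2*Q² - 1) = 2*(-1 + 2*Q²) = -2 + 4*Q²)
f(a) - 141*(-8) = (-2 + 4*9²) - 141*(-8) = (-2 + 4*81) + 1128 = (-2 + 324) + 1128 = 322 + 1128 = 1450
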